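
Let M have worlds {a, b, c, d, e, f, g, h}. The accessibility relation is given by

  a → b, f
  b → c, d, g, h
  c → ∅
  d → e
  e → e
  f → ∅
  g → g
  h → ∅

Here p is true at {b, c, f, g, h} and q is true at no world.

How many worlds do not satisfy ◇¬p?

5

a: successors {b, f}; ¬p there: b:F, f:F. ✗
b: successors {c, d, g, h}; ¬p there: c:F, d:T, g:F, h:F. ✓
c: no successors, so ◇¬p fails. ✗
d: successors {e}; ¬p there: e:T. ✓
e: successors {e}; ¬p there: e:T. ✓
f: no successors, so ◇¬p fails. ✗
g: successors {g}; ¬p there: g:F. ✗
h: no successors, so ◇¬p fails. ✗
Satisfying worlds: {b, d, e}.
So ◇¬p fails at the other 5 worlds.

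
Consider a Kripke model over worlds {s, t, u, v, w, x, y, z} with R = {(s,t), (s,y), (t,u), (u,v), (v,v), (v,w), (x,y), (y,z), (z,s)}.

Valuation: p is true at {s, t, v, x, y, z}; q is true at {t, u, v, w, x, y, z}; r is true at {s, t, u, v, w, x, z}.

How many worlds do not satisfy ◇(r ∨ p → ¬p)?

s: successors {t, y}; r ∨ p → ¬p there: t:F, y:F. ✗
t: successors {u}; r ∨ p → ¬p there: u:T. ✓
u: successors {v}; r ∨ p → ¬p there: v:F. ✗
v: successors {v, w}; r ∨ p → ¬p there: v:F, w:T. ✓
w: no successors, so ◇(r ∨ p → ¬p) fails. ✗
x: successors {y}; r ∨ p → ¬p there: y:F. ✗
y: successors {z}; r ∨ p → ¬p there: z:F. ✗
z: successors {s}; r ∨ p → ¬p there: s:F. ✗
Satisfying worlds: {t, v}.
So ◇(r ∨ p → ¬p) fails at the other 6 worlds.

6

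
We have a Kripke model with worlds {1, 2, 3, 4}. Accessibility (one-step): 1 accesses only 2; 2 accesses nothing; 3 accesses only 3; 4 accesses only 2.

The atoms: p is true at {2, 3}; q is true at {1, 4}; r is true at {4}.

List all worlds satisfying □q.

{2}

1: successors {2}; q there: 2:F. ✗
2: no successors, so □q holds vacuously. ✓
3: successors {3}; q there: 3:F. ✗
4: successors {2}; q there: 2:F. ✗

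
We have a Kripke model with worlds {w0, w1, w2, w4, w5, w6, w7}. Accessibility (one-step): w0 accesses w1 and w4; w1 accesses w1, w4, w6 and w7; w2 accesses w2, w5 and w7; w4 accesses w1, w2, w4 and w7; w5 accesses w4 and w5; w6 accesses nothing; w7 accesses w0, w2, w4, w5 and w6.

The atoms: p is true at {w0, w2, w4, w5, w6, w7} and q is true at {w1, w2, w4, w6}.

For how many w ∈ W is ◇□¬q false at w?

5

w0: successors {w1, w4}; □¬q there: w1:F, w4:F. ✗
w1: successors {w1, w4, w6, w7}; □¬q there: w1:F, w4:F, w6:T, w7:F. ✓
w2: successors {w2, w5, w7}; □¬q there: w2:F, w5:F, w7:F. ✗
w4: successors {w1, w2, w4, w7}; □¬q there: w1:F, w2:F, w4:F, w7:F. ✗
w5: successors {w4, w5}; □¬q there: w4:F, w5:F. ✗
w6: no successors, so ◇□¬q fails. ✗
w7: successors {w0, w2, w4, w5, w6}; □¬q there: w0:F, w2:F, w4:F, w5:F, w6:T. ✓
Satisfying worlds: {w1, w7}.
So ◇□¬q fails at the other 5 worlds.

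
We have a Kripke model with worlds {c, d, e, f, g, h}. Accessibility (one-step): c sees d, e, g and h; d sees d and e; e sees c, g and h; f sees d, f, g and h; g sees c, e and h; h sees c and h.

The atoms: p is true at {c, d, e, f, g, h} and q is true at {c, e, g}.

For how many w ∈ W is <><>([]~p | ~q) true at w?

c: successors {d, e, g, h}; <>([]~p | ~q) there: d:T, e:T, g:T, h:T. ✓
d: successors {d, e}; <>([]~p | ~q) there: d:T, e:T. ✓
e: successors {c, g, h}; <>([]~p | ~q) there: c:T, g:T, h:T. ✓
f: successors {d, f, g, h}; <>([]~p | ~q) there: d:T, f:T, g:T, h:T. ✓
g: successors {c, e, h}; <>([]~p | ~q) there: c:T, e:T, h:T. ✓
h: successors {c, h}; <>([]~p | ~q) there: c:T, h:T. ✓
Satisfying worlds: {c, d, e, f, g, h}.

6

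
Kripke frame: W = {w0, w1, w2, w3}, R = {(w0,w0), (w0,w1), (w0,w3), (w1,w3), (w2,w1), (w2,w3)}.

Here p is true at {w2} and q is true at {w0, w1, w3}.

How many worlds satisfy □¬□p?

w0: successors {w0, w1, w3}; ¬□p there: w0:T, w1:T, w3:F. ✗
w1: successors {w3}; ¬□p there: w3:F. ✗
w2: successors {w1, w3}; ¬□p there: w1:T, w3:F. ✗
w3: no successors, so □¬□p holds vacuously. ✓
Satisfying worlds: {w3}.

1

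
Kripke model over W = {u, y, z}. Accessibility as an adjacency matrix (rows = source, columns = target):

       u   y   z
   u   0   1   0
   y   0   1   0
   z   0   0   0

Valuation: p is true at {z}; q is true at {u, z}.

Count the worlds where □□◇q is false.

2

u: successors {y}; □◇q there: y:F. ✗
y: successors {y}; □◇q there: y:F. ✗
z: no successors, so □□◇q holds vacuously. ✓
Satisfying worlds: {z}.
So □□◇q fails at the other 2 worlds.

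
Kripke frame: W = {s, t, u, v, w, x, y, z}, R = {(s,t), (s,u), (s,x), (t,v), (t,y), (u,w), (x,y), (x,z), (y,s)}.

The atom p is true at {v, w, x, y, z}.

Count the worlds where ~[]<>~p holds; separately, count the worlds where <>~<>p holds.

For ~[]<>~p:
s: []<>~p is F. ✓
t: []<>~p is F. ✓
u: []<>~p is F. ✓
v: []<>~p is T. ✗
w: []<>~p is T. ✗
x: []<>~p is F. ✓
y: []<>~p is T. ✗
z: []<>~p is T. ✗
— 4 worlds.
For <>~<>p:
s: successors {t, u, x}; ~<>p there: t:F, u:F, x:F. ✗
t: successors {v, y}; ~<>p there: v:T, y:T. ✓
u: successors {w}; ~<>p there: w:T. ✓
v: no successors, so <>~<>p fails. ✗
w: no successors, so <>~<>p fails. ✗
x: successors {y, z}; ~<>p there: y:T, z:T. ✓
y: successors {s}; ~<>p there: s:F. ✗
z: no successors, so <>~<>p fails. ✗
— 3 worlds.

4 and 3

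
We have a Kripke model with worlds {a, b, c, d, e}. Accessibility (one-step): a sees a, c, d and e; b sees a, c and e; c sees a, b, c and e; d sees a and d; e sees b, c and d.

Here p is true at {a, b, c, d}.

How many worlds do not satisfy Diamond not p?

a: successors {a, c, d, e}; not p there: a:F, c:F, d:F, e:T. ✓
b: successors {a, c, e}; not p there: a:F, c:F, e:T. ✓
c: successors {a, b, c, e}; not p there: a:F, b:F, c:F, e:T. ✓
d: successors {a, d}; not p there: a:F, d:F. ✗
e: successors {b, c, d}; not p there: b:F, c:F, d:F. ✗
Satisfying worlds: {a, b, c}.
So Diamond not p fails at the other 2 worlds.

2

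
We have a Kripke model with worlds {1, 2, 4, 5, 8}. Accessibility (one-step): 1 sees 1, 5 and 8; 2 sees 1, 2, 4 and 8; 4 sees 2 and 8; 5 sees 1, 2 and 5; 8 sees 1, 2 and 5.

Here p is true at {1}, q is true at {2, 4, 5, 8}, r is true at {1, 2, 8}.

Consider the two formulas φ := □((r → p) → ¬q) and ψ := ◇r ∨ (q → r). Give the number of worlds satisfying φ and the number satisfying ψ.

1 and 5

For □((r → p) → ¬q):
1: successors {1, 5, 8}; (r → p) → ¬q there: 1:T, 5:F, 8:T. ✗
2: successors {1, 2, 4, 8}; (r → p) → ¬q there: 1:T, 2:T, 4:F, 8:T. ✗
4: successors {2, 8}; (r → p) → ¬q there: 2:T, 8:T. ✓
5: successors {1, 2, 5}; (r → p) → ¬q there: 1:T, 2:T, 5:F. ✗
8: successors {1, 2, 5}; (r → p) → ¬q there: 1:T, 2:T, 5:F. ✗
— 1 world.
For ◇r ∨ (q → r):
1: ◇r is T, q → r is T. ✓
2: ◇r is T, q → r is T. ✓
4: ◇r is T, q → r is F. ✓
5: ◇r is T, q → r is F. ✓
8: ◇r is T, q → r is T. ✓
— 5 worlds.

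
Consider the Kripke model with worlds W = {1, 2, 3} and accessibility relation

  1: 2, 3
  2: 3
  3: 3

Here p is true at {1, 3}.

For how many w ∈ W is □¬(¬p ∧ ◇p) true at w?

1: successors {2, 3}; ¬(¬p ∧ ◇p) there: 2:F, 3:T. ✗
2: successors {3}; ¬(¬p ∧ ◇p) there: 3:T. ✓
3: successors {3}; ¬(¬p ∧ ◇p) there: 3:T. ✓
Satisfying worlds: {2, 3}.

2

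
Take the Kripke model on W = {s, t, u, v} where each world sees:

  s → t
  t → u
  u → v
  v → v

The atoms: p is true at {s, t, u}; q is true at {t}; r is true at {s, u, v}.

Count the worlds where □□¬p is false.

s: successors {t}; □¬p there: t:F. ✗
t: successors {u}; □¬p there: u:T. ✓
u: successors {v}; □¬p there: v:T. ✓
v: successors {v}; □¬p there: v:T. ✓
Satisfying worlds: {t, u, v}.
So □□¬p fails at the other 1 world.

1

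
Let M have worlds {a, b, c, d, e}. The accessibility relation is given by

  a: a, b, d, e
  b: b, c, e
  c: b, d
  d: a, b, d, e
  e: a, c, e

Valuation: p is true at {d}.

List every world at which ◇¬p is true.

{a, b, c, d, e}

a: successors {a, b, d, e}; ¬p there: a:T, b:T, d:F, e:T. ✓
b: successors {b, c, e}; ¬p there: b:T, c:T, e:T. ✓
c: successors {b, d}; ¬p there: b:T, d:F. ✓
d: successors {a, b, d, e}; ¬p there: a:T, b:T, d:F, e:T. ✓
e: successors {a, c, e}; ¬p there: a:T, c:T, e:T. ✓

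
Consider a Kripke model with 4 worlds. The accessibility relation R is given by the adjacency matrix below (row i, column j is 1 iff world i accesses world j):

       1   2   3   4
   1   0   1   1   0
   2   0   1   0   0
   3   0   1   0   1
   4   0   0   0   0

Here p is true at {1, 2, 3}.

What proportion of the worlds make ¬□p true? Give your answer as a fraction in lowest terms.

1: □p is T. ✗
2: □p is T. ✗
3: □p is F. ✓
4: □p is T. ✗
That's 1 of 4 worlds, so 1/4.

1/4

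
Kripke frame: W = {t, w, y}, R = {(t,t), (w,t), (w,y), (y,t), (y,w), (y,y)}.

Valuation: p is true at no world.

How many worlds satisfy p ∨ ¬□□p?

3

t: p is F, ¬□□p is T. ✓
w: p is F, ¬□□p is T. ✓
y: p is F, ¬□□p is T. ✓
Satisfying worlds: {t, w, y}.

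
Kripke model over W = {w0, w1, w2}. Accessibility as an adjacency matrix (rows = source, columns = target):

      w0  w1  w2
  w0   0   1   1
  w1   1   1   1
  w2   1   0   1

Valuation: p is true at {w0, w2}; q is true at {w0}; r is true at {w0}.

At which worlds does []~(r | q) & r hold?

{w0}

w0: []~(r | q) is T, r is T. ✓
w1: []~(r | q) is F, r is F. ✗
w2: []~(r | q) is F, r is F. ✗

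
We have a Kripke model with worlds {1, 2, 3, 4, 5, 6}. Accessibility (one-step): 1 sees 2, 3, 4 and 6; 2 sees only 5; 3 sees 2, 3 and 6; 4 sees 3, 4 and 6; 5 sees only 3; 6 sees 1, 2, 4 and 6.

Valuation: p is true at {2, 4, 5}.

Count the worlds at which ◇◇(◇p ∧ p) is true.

1: successors {2, 3, 4, 6}; ◇(◇p ∧ p) there: 2:F, 3:T, 4:T, 6:T. ✓
2: successors {5}; ◇(◇p ∧ p) there: 5:F. ✗
3: successors {2, 3, 6}; ◇(◇p ∧ p) there: 2:F, 3:T, 6:T. ✓
4: successors {3, 4, 6}; ◇(◇p ∧ p) there: 3:T, 4:T, 6:T. ✓
5: successors {3}; ◇(◇p ∧ p) there: 3:T. ✓
6: successors {1, 2, 4, 6}; ◇(◇p ∧ p) there: 1:T, 2:F, 4:T, 6:T. ✓
Satisfying worlds: {1, 3, 4, 5, 6}.

5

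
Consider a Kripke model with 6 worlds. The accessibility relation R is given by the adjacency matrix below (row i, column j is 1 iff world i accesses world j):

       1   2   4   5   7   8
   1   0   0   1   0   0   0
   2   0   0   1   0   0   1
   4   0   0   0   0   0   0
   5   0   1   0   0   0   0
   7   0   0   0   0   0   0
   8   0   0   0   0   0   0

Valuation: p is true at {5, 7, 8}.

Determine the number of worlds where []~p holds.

5

1: successors {4}; ~p there: 4:T. ✓
2: successors {4, 8}; ~p there: 4:T, 8:F. ✗
4: no successors, so []~p holds vacuously. ✓
5: successors {2}; ~p there: 2:T. ✓
7: no successors, so []~p holds vacuously. ✓
8: no successors, so []~p holds vacuously. ✓
Satisfying worlds: {1, 4, 5, 7, 8}.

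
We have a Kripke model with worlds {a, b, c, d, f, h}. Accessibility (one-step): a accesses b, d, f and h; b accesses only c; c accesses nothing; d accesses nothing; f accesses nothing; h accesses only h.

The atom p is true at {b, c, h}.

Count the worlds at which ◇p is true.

a: successors {b, d, f, h}; p there: b:T, d:F, f:F, h:T. ✓
b: successors {c}; p there: c:T. ✓
c: no successors, so ◇p fails. ✗
d: no successors, so ◇p fails. ✗
f: no successors, so ◇p fails. ✗
h: successors {h}; p there: h:T. ✓
Satisfying worlds: {a, b, h}.

3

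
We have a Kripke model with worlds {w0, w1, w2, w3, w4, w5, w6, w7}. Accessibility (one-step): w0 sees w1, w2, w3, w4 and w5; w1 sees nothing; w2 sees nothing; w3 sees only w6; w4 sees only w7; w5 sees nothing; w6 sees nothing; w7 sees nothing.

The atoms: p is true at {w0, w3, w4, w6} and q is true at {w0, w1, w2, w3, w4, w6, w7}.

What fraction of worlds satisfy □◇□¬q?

w0: successors {w1, w2, w3, w4, w5}; ◇□¬q there: w1:F, w2:F, w3:T, w4:T, w5:F. ✗
w1: no successors, so □◇□¬q holds vacuously. ✓
w2: no successors, so □◇□¬q holds vacuously. ✓
w3: successors {w6}; ◇□¬q there: w6:F. ✗
w4: successors {w7}; ◇□¬q there: w7:F. ✗
w5: no successors, so □◇□¬q holds vacuously. ✓
w6: no successors, so □◇□¬q holds vacuously. ✓
w7: no successors, so □◇□¬q holds vacuously. ✓
That's 5 of 8 worlds, so 5/8.

5/8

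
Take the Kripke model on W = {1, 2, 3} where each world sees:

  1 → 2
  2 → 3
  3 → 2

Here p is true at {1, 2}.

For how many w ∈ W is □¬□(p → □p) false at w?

1: successors {2}; ¬□(p → □p) there: 2:F. ✗
2: successors {3}; ¬□(p → □p) there: 3:T. ✓
3: successors {2}; ¬□(p → □p) there: 2:F. ✗
Satisfying worlds: {2}.
So □¬□(p → □p) fails at the other 2 worlds.

2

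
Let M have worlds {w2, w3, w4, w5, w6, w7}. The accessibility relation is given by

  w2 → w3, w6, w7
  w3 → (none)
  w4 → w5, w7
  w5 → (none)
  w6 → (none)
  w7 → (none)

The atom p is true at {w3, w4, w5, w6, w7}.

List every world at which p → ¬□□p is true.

{w2}

w2: p is F, ¬□□p is F. ✓
w3: p is T, ¬□□p is F. ✗
w4: p is T, ¬□□p is F. ✗
w5: p is T, ¬□□p is F. ✗
w6: p is T, ¬□□p is F. ✗
w7: p is T, ¬□□p is F. ✗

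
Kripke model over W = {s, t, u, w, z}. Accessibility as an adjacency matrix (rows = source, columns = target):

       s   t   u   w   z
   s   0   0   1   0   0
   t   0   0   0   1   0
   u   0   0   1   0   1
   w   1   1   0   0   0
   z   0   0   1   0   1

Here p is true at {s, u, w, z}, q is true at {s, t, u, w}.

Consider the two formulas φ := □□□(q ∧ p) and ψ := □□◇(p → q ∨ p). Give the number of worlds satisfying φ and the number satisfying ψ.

For □□□(q ∧ p):
s: successors {u}; □□(q ∧ p) there: u:F. ✗
t: successors {w}; □□(q ∧ p) there: w:T. ✓
u: successors {u, z}; □□(q ∧ p) there: u:F, z:F. ✗
w: successors {s, t}; □□(q ∧ p) there: s:F, t:F. ✗
z: successors {u, z}; □□(q ∧ p) there: u:F, z:F. ✗
— 1 world.
For □□◇(p → q ∨ p):
s: successors {u}; □◇(p → q ∨ p) there: u:T. ✓
t: successors {w}; □◇(p → q ∨ p) there: w:T. ✓
u: successors {u, z}; □◇(p → q ∨ p) there: u:T, z:T. ✓
w: successors {s, t}; □◇(p → q ∨ p) there: s:T, t:T. ✓
z: successors {u, z}; □◇(p → q ∨ p) there: u:T, z:T. ✓
— 5 worlds.

1 and 5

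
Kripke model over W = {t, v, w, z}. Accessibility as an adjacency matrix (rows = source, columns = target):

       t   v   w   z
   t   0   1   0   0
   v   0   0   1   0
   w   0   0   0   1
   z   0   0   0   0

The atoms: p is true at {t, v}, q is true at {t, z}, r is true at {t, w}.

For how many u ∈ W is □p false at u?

t: successors {v}; p there: v:T. ✓
v: successors {w}; p there: w:F. ✗
w: successors {z}; p there: z:F. ✗
z: no successors, so □p holds vacuously. ✓
Satisfying worlds: {t, z}.
So □p fails at the other 2 worlds.

2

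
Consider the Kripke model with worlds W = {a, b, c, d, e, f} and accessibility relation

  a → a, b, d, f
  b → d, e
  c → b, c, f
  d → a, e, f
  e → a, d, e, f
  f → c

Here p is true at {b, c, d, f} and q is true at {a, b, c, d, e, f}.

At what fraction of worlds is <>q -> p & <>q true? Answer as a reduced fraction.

a: <>q is T, p & <>q is F. ✗
b: <>q is T, p & <>q is T. ✓
c: <>q is T, p & <>q is T. ✓
d: <>q is T, p & <>q is T. ✓
e: <>q is T, p & <>q is F. ✗
f: <>q is T, p & <>q is T. ✓
That's 4 of 6 worlds, so 4/6 = 2/3.

2/3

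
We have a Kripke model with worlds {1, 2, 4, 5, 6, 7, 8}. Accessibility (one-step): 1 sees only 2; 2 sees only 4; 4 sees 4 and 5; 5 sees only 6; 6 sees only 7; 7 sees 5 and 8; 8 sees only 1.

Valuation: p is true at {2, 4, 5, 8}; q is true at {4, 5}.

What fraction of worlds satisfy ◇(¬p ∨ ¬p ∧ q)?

3/7

1: successors {2}; ¬p ∨ ¬p ∧ q there: 2:F. ✗
2: successors {4}; ¬p ∨ ¬p ∧ q there: 4:F. ✗
4: successors {4, 5}; ¬p ∨ ¬p ∧ q there: 4:F, 5:F. ✗
5: successors {6}; ¬p ∨ ¬p ∧ q there: 6:T. ✓
6: successors {7}; ¬p ∨ ¬p ∧ q there: 7:T. ✓
7: successors {5, 8}; ¬p ∨ ¬p ∧ q there: 5:F, 8:F. ✗
8: successors {1}; ¬p ∨ ¬p ∧ q there: 1:T. ✓
That's 3 of 7 worlds, so 3/7.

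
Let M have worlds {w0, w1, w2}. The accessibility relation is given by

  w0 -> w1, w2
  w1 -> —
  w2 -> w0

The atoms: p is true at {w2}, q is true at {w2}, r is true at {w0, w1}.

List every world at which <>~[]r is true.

{w2}

w0: successors {w1, w2}; ~[]r there: w1:F, w2:F. ✗
w1: no successors, so <>~[]r fails. ✗
w2: successors {w0}; ~[]r there: w0:T. ✓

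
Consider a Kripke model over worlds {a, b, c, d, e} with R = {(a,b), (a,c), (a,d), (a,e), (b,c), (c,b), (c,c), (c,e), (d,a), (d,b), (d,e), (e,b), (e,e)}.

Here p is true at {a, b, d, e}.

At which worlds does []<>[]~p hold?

a: successors {b, c, d, e}; <>[]~p there: b:F, c:T, d:T, e:T. ✗
b: successors {c}; <>[]~p there: c:T. ✓
c: successors {b, c, e}; <>[]~p there: b:F, c:T, e:T. ✗
d: successors {a, b, e}; <>[]~p there: a:T, b:F, e:T. ✗
e: successors {b, e}; <>[]~p there: b:F, e:T. ✗

{b}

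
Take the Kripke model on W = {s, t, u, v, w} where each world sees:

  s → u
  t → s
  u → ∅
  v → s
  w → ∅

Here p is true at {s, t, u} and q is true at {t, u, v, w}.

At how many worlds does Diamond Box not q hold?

s: successors {u}; Box not q there: u:T. ✓
t: successors {s}; Box not q there: s:F. ✗
u: no successors, so Diamond Box not q fails. ✗
v: successors {s}; Box not q there: s:F. ✗
w: no successors, so Diamond Box not q fails. ✗
Satisfying worlds: {s}.

1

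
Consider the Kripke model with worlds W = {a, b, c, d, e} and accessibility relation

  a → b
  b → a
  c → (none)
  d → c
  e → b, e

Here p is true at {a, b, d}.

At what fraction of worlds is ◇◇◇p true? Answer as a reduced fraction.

3/5

a: successors {b}; ◇◇p there: b:T. ✓
b: successors {a}; ◇◇p there: a:T. ✓
c: no successors, so ◇◇◇p fails. ✗
d: successors {c}; ◇◇p there: c:F. ✗
e: successors {b, e}; ◇◇p there: b:T, e:T. ✓
That's 3 of 5 worlds, so 3/5.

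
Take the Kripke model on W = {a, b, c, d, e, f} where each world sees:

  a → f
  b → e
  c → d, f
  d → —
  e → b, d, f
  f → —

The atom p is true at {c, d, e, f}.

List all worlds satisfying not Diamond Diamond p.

a: Diamond Diamond p is F. ✓
b: Diamond Diamond p is T. ✗
c: Diamond Diamond p is F. ✓
d: Diamond Diamond p is F. ✓
e: Diamond Diamond p is T. ✗
f: Diamond Diamond p is F. ✓

{a, c, d, f}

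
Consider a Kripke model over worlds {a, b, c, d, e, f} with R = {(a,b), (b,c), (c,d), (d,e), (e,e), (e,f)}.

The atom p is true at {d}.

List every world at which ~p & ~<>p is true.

a: ~p is T, ~<>p is T. ✓
b: ~p is T, ~<>p is T. ✓
c: ~p is T, ~<>p is F. ✗
d: ~p is F, ~<>p is T. ✗
e: ~p is T, ~<>p is T. ✓
f: ~p is T, ~<>p is T. ✓

{a, b, e, f}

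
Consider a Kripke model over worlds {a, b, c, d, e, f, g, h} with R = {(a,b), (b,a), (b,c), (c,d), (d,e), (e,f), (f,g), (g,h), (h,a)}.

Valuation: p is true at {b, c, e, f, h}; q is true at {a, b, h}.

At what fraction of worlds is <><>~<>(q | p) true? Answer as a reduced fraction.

a: successors {b}; <>~<>(q | p) there: b:T. ✓
b: successors {a, c}; <>~<>(q | p) there: a:F, c:F. ✗
c: successors {d}; <>~<>(q | p) there: d:F. ✗
d: successors {e}; <>~<>(q | p) there: e:T. ✓
e: successors {f}; <>~<>(q | p) there: f:F. ✗
f: successors {g}; <>~<>(q | p) there: g:F. ✗
g: successors {h}; <>~<>(q | p) there: h:F. ✗
h: successors {a}; <>~<>(q | p) there: a:F. ✗
That's 2 of 8 worlds, so 2/8 = 1/4.

1/4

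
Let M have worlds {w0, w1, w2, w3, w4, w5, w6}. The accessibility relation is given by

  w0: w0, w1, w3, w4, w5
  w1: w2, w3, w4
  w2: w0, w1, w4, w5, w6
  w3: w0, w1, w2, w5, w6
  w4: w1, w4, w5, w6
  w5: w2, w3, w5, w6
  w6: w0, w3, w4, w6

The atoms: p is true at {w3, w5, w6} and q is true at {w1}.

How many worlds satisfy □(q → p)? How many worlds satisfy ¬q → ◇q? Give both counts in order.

3 and 5

For □(q → p):
w0: successors {w0, w1, w3, w4, w5}; q → p there: w0:T, w1:F, w3:T, w4:T, w5:T. ✗
w1: successors {w2, w3, w4}; q → p there: w2:T, w3:T, w4:T. ✓
w2: successors {w0, w1, w4, w5, w6}; q → p there: w0:T, w1:F, w4:T, w5:T, w6:T. ✗
w3: successors {w0, w1, w2, w5, w6}; q → p there: w0:T, w1:F, w2:T, w5:T, w6:T. ✗
w4: successors {w1, w4, w5, w6}; q → p there: w1:F, w4:T, w5:T, w6:T. ✗
w5: successors {w2, w3, w5, w6}; q → p there: w2:T, w3:T, w5:T, w6:T. ✓
w6: successors {w0, w3, w4, w6}; q → p there: w0:T, w3:T, w4:T, w6:T. ✓
— 3 worlds.
For ¬q → ◇q:
w0: ¬q is T, ◇q is T. ✓
w1: ¬q is F, ◇q is F. ✓
w2: ¬q is T, ◇q is T. ✓
w3: ¬q is T, ◇q is T. ✓
w4: ¬q is T, ◇q is T. ✓
w5: ¬q is T, ◇q is F. ✗
w6: ¬q is T, ◇q is F. ✗
— 5 worlds.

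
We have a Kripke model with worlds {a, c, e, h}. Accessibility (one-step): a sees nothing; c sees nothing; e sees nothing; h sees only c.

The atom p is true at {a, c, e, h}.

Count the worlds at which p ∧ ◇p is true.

a: p is T, ◇p is F. ✗
c: p is T, ◇p is F. ✗
e: p is T, ◇p is F. ✗
h: p is T, ◇p is T. ✓
Satisfying worlds: {h}.

1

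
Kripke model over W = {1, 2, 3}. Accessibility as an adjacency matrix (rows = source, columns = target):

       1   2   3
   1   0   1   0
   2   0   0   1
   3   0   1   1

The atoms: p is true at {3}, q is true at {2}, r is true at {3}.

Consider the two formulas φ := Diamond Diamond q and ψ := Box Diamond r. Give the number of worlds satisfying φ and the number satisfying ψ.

2 and 3

For Diamond Diamond q:
1: successors {2}; Diamond q there: 2:F. ✗
2: successors {3}; Diamond q there: 3:T. ✓
3: successors {2, 3}; Diamond q there: 2:F, 3:T. ✓
— 2 worlds.
For Box Diamond r:
1: successors {2}; Diamond r there: 2:T. ✓
2: successors {3}; Diamond r there: 3:T. ✓
3: successors {2, 3}; Diamond r there: 2:T, 3:T. ✓
— 3 worlds.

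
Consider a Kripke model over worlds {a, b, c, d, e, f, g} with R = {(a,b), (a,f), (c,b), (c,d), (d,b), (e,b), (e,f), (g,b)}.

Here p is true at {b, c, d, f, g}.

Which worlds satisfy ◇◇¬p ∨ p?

{b, c, d, f, g}

a: ◇◇¬p is F, p is F. ✗
b: ◇◇¬p is F, p is T. ✓
c: ◇◇¬p is F, p is T. ✓
d: ◇◇¬p is F, p is T. ✓
e: ◇◇¬p is F, p is F. ✗
f: ◇◇¬p is F, p is T. ✓
g: ◇◇¬p is F, p is T. ✓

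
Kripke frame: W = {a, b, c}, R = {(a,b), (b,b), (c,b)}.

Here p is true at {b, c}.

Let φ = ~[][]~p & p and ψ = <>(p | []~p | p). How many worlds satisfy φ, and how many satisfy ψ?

2 and 3

For ~[][]~p & p:
a: ~[][]~p is T, p is F. ✗
b: ~[][]~p is T, p is T. ✓
c: ~[][]~p is T, p is T. ✓
— 2 worlds.
For <>(p | []~p | p):
a: successors {b}; p | []~p | p there: b:T. ✓
b: successors {b}; p | []~p | p there: b:T. ✓
c: successors {b}; p | []~p | p there: b:T. ✓
— 3 worlds.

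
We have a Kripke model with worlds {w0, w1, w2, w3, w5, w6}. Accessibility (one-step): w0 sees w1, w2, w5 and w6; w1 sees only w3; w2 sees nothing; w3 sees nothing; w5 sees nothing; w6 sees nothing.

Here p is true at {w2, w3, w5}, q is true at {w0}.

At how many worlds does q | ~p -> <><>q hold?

w0: q | ~p is T, <><>q is F. ✗
w1: q | ~p is T, <><>q is F. ✗
w2: q | ~p is F, <><>q is F. ✓
w3: q | ~p is F, <><>q is F. ✓
w5: q | ~p is F, <><>q is F. ✓
w6: q | ~p is T, <><>q is F. ✗
Satisfying worlds: {w2, w3, w5}.

3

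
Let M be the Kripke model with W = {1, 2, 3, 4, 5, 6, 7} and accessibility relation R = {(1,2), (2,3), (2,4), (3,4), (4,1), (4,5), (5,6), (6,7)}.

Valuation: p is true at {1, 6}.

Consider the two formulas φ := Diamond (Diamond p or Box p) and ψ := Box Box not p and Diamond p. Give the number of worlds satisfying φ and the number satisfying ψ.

4 and 1

For Diamond (Diamond p or Box p):
1: successors {2}; Diamond p or Box p there: 2:F. ✗
2: successors {3, 4}; Diamond p or Box p there: 3:F, 4:T. ✓
3: successors {4}; Diamond p or Box p there: 4:T. ✓
4: successors {1, 5}; Diamond p or Box p there: 1:F, 5:T. ✓
5: successors {6}; Diamond p or Box p there: 6:F. ✗
6: successors {7}; Diamond p or Box p there: 7:T. ✓
7: no successors, so Diamond (Diamond p or Box p) fails. ✗
— 4 worlds.
For Box Box not p and Diamond p:
1: Box Box not p is T, Diamond p is F. ✗
2: Box Box not p is F, Diamond p is F. ✗
3: Box Box not p is F, Diamond p is F. ✗
4: Box Box not p is F, Diamond p is T. ✗
5: Box Box not p is T, Diamond p is T. ✓
6: Box Box not p is T, Diamond p is F. ✗
7: Box Box not p is T, Diamond p is F. ✗
— 1 world.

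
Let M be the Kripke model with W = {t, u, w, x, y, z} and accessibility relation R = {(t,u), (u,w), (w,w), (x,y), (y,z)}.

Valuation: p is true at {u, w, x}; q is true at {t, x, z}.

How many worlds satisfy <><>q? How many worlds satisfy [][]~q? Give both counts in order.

1 and 5

For <><>q:
t: successors {u}; <>q there: u:F. ✗
u: successors {w}; <>q there: w:F. ✗
w: successors {w}; <>q there: w:F. ✗
x: successors {y}; <>q there: y:T. ✓
y: successors {z}; <>q there: z:F. ✗
z: no successors, so <><>q fails. ✗
— 1 world.
For [][]~q:
t: successors {u}; []~q there: u:T. ✓
u: successors {w}; []~q there: w:T. ✓
w: successors {w}; []~q there: w:T. ✓
x: successors {y}; []~q there: y:F. ✗
y: successors {z}; []~q there: z:T. ✓
z: no successors, so [][]~q holds vacuously. ✓
— 5 worlds.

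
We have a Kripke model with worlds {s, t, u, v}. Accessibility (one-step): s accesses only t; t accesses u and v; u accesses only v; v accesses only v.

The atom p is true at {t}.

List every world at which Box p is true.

{s}

s: successors {t}; p there: t:T. ✓
t: successors {u, v}; p there: u:F, v:F. ✗
u: successors {v}; p there: v:F. ✗
v: successors {v}; p there: v:F. ✗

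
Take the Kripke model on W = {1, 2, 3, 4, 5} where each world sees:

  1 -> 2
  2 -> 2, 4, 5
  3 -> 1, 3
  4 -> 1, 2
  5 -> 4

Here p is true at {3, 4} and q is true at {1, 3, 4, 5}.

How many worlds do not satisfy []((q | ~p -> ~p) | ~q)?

3

1: successors {2}; (q | ~p -> ~p) | ~q there: 2:T. ✓
2: successors {2, 4, 5}; (q | ~p -> ~p) | ~q there: 2:T, 4:F, 5:T. ✗
3: successors {1, 3}; (q | ~p -> ~p) | ~q there: 1:T, 3:F. ✗
4: successors {1, 2}; (q | ~p -> ~p) | ~q there: 1:T, 2:T. ✓
5: successors {4}; (q | ~p -> ~p) | ~q there: 4:F. ✗
Satisfying worlds: {1, 4}.
So []((q | ~p -> ~p) | ~q) fails at the other 3 worlds.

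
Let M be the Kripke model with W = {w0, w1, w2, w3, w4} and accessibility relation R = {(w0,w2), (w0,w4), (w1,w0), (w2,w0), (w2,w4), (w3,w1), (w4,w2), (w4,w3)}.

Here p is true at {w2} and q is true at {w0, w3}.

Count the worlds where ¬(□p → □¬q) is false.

5

w0: □p → □¬q is T. ✗
w1: □p → □¬q is T. ✗
w2: □p → □¬q is T. ✗
w3: □p → □¬q is T. ✗
w4: □p → □¬q is T. ✗
Satisfying worlds: ∅.
So ¬(□p → □¬q) fails at the other 5 worlds.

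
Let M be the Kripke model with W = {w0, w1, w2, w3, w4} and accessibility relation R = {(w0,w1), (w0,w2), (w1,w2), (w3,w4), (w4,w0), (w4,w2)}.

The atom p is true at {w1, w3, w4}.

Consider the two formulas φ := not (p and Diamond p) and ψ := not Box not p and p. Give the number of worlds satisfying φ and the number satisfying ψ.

For not (p and Diamond p):
w0: p and Diamond p is F. ✓
w1: p and Diamond p is F. ✓
w2: p and Diamond p is F. ✓
w3: p and Diamond p is T. ✗
w4: p and Diamond p is F. ✓
— 4 worlds.
For not Box not p and p:
w0: not Box not p is T, p is F. ✗
w1: not Box not p is F, p is T. ✗
w2: not Box not p is F, p is F. ✗
w3: not Box not p is T, p is T. ✓
w4: not Box not p is F, p is T. ✗
— 1 world.

4 and 1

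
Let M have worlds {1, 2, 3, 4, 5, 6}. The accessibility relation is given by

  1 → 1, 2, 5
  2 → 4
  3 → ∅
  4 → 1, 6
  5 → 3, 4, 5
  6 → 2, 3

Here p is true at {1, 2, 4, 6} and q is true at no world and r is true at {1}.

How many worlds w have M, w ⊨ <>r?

1: successors {1, 2, 5}; r there: 1:T, 2:F, 5:F. ✓
2: successors {4}; r there: 4:F. ✗
3: no successors, so <>r fails. ✗
4: successors {1, 6}; r there: 1:T, 6:F. ✓
5: successors {3, 4, 5}; r there: 3:F, 4:F, 5:F. ✗
6: successors {2, 3}; r there: 2:F, 3:F. ✗
Satisfying worlds: {1, 4}.

2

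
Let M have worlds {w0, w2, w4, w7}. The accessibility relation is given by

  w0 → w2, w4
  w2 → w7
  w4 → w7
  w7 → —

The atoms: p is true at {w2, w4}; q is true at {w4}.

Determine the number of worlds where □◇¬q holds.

w0: successors {w2, w4}; ◇¬q there: w2:T, w4:T. ✓
w2: successors {w7}; ◇¬q there: w7:F. ✗
w4: successors {w7}; ◇¬q there: w7:F. ✗
w7: no successors, so □◇¬q holds vacuously. ✓
Satisfying worlds: {w0, w7}.

2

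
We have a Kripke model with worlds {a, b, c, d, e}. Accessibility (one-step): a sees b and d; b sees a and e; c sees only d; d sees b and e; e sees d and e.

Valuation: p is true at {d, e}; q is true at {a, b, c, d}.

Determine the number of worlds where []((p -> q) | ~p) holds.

a: successors {b, d}; (p -> q) | ~p there: b:T, d:T. ✓
b: successors {a, e}; (p -> q) | ~p there: a:T, e:F. ✗
c: successors {d}; (p -> q) | ~p there: d:T. ✓
d: successors {b, e}; (p -> q) | ~p there: b:T, e:F. ✗
e: successors {d, e}; (p -> q) | ~p there: d:T, e:F. ✗
Satisfying worlds: {a, c}.

2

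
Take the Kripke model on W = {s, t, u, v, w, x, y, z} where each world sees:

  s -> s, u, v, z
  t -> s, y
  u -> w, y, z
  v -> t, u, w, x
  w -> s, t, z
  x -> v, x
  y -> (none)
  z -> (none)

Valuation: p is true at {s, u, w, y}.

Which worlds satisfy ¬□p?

{s, u, v, w, x}

s: □p is F. ✓
t: □p is T. ✗
u: □p is F. ✓
v: □p is F. ✓
w: □p is F. ✓
x: □p is F. ✓
y: □p is T. ✗
z: □p is T. ✗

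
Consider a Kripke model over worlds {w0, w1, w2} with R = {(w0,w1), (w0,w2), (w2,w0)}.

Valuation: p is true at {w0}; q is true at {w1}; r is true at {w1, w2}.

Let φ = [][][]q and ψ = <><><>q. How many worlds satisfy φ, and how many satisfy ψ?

For [][][]q:
w0: successors {w1, w2}; [][]q there: w1:T, w2:F. ✗
w1: no successors, so [][][]q holds vacuously. ✓
w2: successors {w0}; [][]q there: w0:F. ✗
— 1 world.
For <><><>q:
w0: successors {w1, w2}; <><>q there: w1:F, w2:T. ✓
w1: no successors, so <><><>q fails. ✗
w2: successors {w0}; <><>q there: w0:F. ✗
— 1 world.

1 and 1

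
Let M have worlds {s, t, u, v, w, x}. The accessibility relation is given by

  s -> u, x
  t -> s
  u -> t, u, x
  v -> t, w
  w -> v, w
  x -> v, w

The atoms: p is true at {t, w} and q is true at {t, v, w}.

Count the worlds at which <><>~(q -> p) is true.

5

s: successors {u, x}; <>~(q -> p) there: u:F, x:T. ✓
t: successors {s}; <>~(q -> p) there: s:F. ✗
u: successors {t, u, x}; <>~(q -> p) there: t:F, u:F, x:T. ✓
v: successors {t, w}; <>~(q -> p) there: t:F, w:T. ✓
w: successors {v, w}; <>~(q -> p) there: v:F, w:T. ✓
x: successors {v, w}; <>~(q -> p) there: v:F, w:T. ✓
Satisfying worlds: {s, u, v, w, x}.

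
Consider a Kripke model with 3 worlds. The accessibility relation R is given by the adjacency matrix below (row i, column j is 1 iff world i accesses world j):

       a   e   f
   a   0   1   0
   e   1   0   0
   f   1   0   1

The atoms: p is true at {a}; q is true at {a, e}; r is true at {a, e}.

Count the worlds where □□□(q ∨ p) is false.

a: successors {e}; □□(q ∨ p) there: e:T. ✓
e: successors {a}; □□(q ∨ p) there: a:T. ✓
f: successors {a, f}; □□(q ∨ p) there: a:T, f:F. ✗
Satisfying worlds: {a, e}.
So □□□(q ∨ p) fails at the other 1 world.

1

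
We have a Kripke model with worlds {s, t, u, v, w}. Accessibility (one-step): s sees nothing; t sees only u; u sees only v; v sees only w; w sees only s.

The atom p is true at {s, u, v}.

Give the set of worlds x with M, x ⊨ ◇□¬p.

s: no successors, so ◇□¬p fails. ✗
t: successors {u}; □¬p there: u:F. ✗
u: successors {v}; □¬p there: v:T. ✓
v: successors {w}; □¬p there: w:F. ✗
w: successors {s}; □¬p there: s:T. ✓

{u, w}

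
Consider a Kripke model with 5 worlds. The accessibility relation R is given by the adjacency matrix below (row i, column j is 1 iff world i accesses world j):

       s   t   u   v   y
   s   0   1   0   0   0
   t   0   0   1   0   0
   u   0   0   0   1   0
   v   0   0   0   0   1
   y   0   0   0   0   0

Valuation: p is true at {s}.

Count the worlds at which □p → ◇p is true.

4

s: □p is F, ◇p is F. ✓
t: □p is F, ◇p is F. ✓
u: □p is F, ◇p is F. ✓
v: □p is F, ◇p is F. ✓
y: □p is T, ◇p is F. ✗
Satisfying worlds: {s, t, u, v}.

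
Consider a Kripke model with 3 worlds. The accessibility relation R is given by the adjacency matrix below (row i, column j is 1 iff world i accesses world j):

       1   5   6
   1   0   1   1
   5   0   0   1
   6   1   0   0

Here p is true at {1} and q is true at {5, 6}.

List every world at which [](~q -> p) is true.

{1, 5, 6}

1: successors {5, 6}; ~q -> p there: 5:T, 6:T. ✓
5: successors {6}; ~q -> p there: 6:T. ✓
6: successors {1}; ~q -> p there: 1:T. ✓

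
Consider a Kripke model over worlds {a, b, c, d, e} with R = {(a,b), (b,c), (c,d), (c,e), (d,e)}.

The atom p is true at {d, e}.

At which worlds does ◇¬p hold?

a: successors {b}; ¬p there: b:T. ✓
b: successors {c}; ¬p there: c:T. ✓
c: successors {d, e}; ¬p there: d:F, e:F. ✗
d: successors {e}; ¬p there: e:F. ✗
e: no successors, so ◇¬p fails. ✗

{a, b}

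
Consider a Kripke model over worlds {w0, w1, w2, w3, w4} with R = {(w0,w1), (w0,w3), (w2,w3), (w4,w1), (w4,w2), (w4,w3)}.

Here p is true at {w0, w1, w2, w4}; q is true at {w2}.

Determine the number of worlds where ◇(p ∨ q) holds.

2

w0: successors {w1, w3}; p ∨ q there: w1:T, w3:F. ✓
w1: no successors, so ◇(p ∨ q) fails. ✗
w2: successors {w3}; p ∨ q there: w3:F. ✗
w3: no successors, so ◇(p ∨ q) fails. ✗
w4: successors {w1, w2, w3}; p ∨ q there: w1:T, w2:T, w3:F. ✓
Satisfying worlds: {w0, w4}.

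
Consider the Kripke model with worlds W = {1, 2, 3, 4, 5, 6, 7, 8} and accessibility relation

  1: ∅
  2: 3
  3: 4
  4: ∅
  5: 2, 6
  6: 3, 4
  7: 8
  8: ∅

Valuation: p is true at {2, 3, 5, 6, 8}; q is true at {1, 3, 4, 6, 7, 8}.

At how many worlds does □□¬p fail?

1: no successors, so □□¬p holds vacuously. ✓
2: successors {3}; □¬p there: 3:T. ✓
3: successors {4}; □¬p there: 4:T. ✓
4: no successors, so □□¬p holds vacuously. ✓
5: successors {2, 6}; □¬p there: 2:F, 6:F. ✗
6: successors {3, 4}; □¬p there: 3:T, 4:T. ✓
7: successors {8}; □¬p there: 8:T. ✓
8: no successors, so □□¬p holds vacuously. ✓
Satisfying worlds: {1, 2, 3, 4, 6, 7, 8}.
So □□¬p fails at the other 1 world.

1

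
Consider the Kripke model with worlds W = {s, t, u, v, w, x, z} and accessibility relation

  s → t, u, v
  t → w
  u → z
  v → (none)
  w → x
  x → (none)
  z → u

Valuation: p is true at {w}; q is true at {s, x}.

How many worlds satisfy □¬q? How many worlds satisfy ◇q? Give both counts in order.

6 and 1

For □¬q:
s: successors {t, u, v}; ¬q there: t:T, u:T, v:T. ✓
t: successors {w}; ¬q there: w:T. ✓
u: successors {z}; ¬q there: z:T. ✓
v: no successors, so □¬q holds vacuously. ✓
w: successors {x}; ¬q there: x:F. ✗
x: no successors, so □¬q holds vacuously. ✓
z: successors {u}; ¬q there: u:T. ✓
— 6 worlds.
For ◇q:
s: successors {t, u, v}; q there: t:F, u:F, v:F. ✗
t: successors {w}; q there: w:F. ✗
u: successors {z}; q there: z:F. ✗
v: no successors, so ◇q fails. ✗
w: successors {x}; q there: x:T. ✓
x: no successors, so ◇q fails. ✗
z: successors {u}; q there: u:F. ✗
— 1 world.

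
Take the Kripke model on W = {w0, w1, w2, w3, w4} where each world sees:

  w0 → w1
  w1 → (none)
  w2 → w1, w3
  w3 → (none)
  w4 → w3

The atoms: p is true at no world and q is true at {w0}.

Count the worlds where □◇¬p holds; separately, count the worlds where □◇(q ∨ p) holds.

For □◇¬p:
w0: successors {w1}; ◇¬p there: w1:F. ✗
w1: no successors, so □◇¬p holds vacuously. ✓
w2: successors {w1, w3}; ◇¬p there: w1:F, w3:F. ✗
w3: no successors, so □◇¬p holds vacuously. ✓
w4: successors {w3}; ◇¬p there: w3:F. ✗
— 2 worlds.
For □◇(q ∨ p):
w0: successors {w1}; ◇(q ∨ p) there: w1:F. ✗
w1: no successors, so □◇(q ∨ p) holds vacuously. ✓
w2: successors {w1, w3}; ◇(q ∨ p) there: w1:F, w3:F. ✗
w3: no successors, so □◇(q ∨ p) holds vacuously. ✓
w4: successors {w3}; ◇(q ∨ p) there: w3:F. ✗
— 2 worlds.

2 and 2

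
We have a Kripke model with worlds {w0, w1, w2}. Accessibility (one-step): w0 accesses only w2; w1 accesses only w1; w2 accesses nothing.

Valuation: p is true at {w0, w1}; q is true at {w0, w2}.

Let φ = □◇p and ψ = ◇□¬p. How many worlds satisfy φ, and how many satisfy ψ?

For □◇p:
w0: successors {w2}; ◇p there: w2:F. ✗
w1: successors {w1}; ◇p there: w1:T. ✓
w2: no successors, so □◇p holds vacuously. ✓
— 2 worlds.
For ◇□¬p:
w0: successors {w2}; □¬p there: w2:T. ✓
w1: successors {w1}; □¬p there: w1:F. ✗
w2: no successors, so ◇□¬p fails. ✗
— 1 world.

2 and 1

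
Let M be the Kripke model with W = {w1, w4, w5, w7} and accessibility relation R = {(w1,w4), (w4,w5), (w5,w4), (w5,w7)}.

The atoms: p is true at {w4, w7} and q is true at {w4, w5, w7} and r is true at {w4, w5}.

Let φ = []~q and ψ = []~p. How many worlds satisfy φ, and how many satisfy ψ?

1 and 2

For []~q:
w1: successors {w4}; ~q there: w4:F. ✗
w4: successors {w5}; ~q there: w5:F. ✗
w5: successors {w4, w7}; ~q there: w4:F, w7:F. ✗
w7: no successors, so []~q holds vacuously. ✓
— 1 world.
For []~p:
w1: successors {w4}; ~p there: w4:F. ✗
w4: successors {w5}; ~p there: w5:T. ✓
w5: successors {w4, w7}; ~p there: w4:F, w7:F. ✗
w7: no successors, so []~p holds vacuously. ✓
— 2 worlds.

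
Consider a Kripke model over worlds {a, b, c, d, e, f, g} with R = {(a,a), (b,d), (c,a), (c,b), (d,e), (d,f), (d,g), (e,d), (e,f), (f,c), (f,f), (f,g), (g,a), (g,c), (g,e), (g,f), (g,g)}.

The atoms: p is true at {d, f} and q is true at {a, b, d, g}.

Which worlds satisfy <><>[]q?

{a, c, d, e, f, g}

a: successors {a}; <>[]q there: a:T. ✓
b: successors {d}; <>[]q there: d:F. ✗
c: successors {a, b}; <>[]q there: a:T, b:F. ✓
d: successors {e, f, g}; <>[]q there: e:F, f:T, g:T. ✓
e: successors {d, f}; <>[]q there: d:F, f:T. ✓
f: successors {c, f, g}; <>[]q there: c:T, f:T, g:T. ✓
g: successors {a, c, e, f, g}; <>[]q there: a:T, c:T, e:F, f:T, g:T. ✓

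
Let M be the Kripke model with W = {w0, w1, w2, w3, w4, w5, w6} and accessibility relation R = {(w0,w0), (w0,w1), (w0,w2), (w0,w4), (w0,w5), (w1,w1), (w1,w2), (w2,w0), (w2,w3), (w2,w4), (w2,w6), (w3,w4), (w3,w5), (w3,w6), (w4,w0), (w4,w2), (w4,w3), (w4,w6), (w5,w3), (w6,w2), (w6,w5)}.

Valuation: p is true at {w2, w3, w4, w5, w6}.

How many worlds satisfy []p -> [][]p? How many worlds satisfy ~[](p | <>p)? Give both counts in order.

For []p -> [][]p:
w0: []p is F, [][]p is F. ✓
w1: []p is F, [][]p is F. ✓
w2: []p is F, [][]p is F. ✓
w3: []p is T, [][]p is F. ✗
w4: []p is F, [][]p is F. ✓
w5: []p is T, [][]p is T. ✓
w6: []p is T, [][]p is F. ✗
— 5 worlds.
For ~[](p | <>p):
w0: [](p | <>p) is T. ✗
w1: [](p | <>p) is T. ✗
w2: [](p | <>p) is T. ✗
w3: [](p | <>p) is T. ✗
w4: [](p | <>p) is T. ✗
w5: [](p | <>p) is T. ✗
w6: [](p | <>p) is T. ✗
— 0 worlds.

5 and 0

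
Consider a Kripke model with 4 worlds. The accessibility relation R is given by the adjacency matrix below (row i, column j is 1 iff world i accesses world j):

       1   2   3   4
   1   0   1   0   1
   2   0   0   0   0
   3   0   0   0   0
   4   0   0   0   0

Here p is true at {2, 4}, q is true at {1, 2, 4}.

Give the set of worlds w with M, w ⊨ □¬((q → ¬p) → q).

1: successors {2, 4}; ¬((q → ¬p) → q) there: 2:F, 4:F. ✗
2: no successors, so □¬((q → ¬p) → q) holds vacuously. ✓
3: no successors, so □¬((q → ¬p) → q) holds vacuously. ✓
4: no successors, so □¬((q → ¬p) → q) holds vacuously. ✓

{2, 3, 4}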